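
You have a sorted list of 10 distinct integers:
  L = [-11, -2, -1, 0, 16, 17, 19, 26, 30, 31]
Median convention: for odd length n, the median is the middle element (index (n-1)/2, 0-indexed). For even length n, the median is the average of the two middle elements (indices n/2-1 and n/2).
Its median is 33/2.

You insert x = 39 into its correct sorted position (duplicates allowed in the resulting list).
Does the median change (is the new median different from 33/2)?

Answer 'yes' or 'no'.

Old median = 33/2
Insert x = 39
New median = 17
Changed? yes

Answer: yes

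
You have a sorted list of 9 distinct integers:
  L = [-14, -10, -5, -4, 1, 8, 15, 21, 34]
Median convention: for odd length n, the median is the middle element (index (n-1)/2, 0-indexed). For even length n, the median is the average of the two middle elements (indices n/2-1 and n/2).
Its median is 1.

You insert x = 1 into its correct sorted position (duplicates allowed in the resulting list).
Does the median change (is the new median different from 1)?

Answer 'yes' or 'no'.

Answer: no

Derivation:
Old median = 1
Insert x = 1
New median = 1
Changed? no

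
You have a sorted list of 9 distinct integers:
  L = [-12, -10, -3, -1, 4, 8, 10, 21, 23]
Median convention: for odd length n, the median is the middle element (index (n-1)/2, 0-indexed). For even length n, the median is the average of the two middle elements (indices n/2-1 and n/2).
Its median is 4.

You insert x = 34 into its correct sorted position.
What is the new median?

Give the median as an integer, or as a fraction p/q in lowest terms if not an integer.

Old list (sorted, length 9): [-12, -10, -3, -1, 4, 8, 10, 21, 23]
Old median = 4
Insert x = 34
Old length odd (9). Middle was index 4 = 4.
New length even (10). New median = avg of two middle elements.
x = 34: 9 elements are < x, 0 elements are > x.
New sorted list: [-12, -10, -3, -1, 4, 8, 10, 21, 23, 34]
New median = 6

Answer: 6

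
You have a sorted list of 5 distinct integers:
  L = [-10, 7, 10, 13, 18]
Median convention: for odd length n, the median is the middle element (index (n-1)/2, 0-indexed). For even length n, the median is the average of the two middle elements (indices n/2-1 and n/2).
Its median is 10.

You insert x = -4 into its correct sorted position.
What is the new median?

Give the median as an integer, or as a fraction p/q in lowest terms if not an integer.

Old list (sorted, length 5): [-10, 7, 10, 13, 18]
Old median = 10
Insert x = -4
Old length odd (5). Middle was index 2 = 10.
New length even (6). New median = avg of two middle elements.
x = -4: 1 elements are < x, 4 elements are > x.
New sorted list: [-10, -4, 7, 10, 13, 18]
New median = 17/2

Answer: 17/2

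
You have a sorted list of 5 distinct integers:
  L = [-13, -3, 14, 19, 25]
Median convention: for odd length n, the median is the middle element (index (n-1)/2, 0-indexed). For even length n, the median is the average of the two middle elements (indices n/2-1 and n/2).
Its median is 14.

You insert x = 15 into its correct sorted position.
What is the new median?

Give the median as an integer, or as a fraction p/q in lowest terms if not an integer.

Old list (sorted, length 5): [-13, -3, 14, 19, 25]
Old median = 14
Insert x = 15
Old length odd (5). Middle was index 2 = 14.
New length even (6). New median = avg of two middle elements.
x = 15: 3 elements are < x, 2 elements are > x.
New sorted list: [-13, -3, 14, 15, 19, 25]
New median = 29/2

Answer: 29/2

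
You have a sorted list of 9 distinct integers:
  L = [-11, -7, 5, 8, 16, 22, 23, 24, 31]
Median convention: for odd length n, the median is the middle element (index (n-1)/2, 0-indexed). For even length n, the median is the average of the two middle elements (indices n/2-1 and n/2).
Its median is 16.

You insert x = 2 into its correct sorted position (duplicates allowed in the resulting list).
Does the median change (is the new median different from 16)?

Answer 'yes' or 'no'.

Answer: yes

Derivation:
Old median = 16
Insert x = 2
New median = 12
Changed? yes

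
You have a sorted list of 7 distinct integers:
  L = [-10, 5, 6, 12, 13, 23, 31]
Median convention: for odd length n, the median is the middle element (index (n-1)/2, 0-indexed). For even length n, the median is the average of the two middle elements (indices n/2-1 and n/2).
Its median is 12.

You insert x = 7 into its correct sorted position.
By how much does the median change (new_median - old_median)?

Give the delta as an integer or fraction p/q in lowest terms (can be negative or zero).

Answer: -5/2

Derivation:
Old median = 12
After inserting x = 7: new sorted = [-10, 5, 6, 7, 12, 13, 23, 31]
New median = 19/2
Delta = 19/2 - 12 = -5/2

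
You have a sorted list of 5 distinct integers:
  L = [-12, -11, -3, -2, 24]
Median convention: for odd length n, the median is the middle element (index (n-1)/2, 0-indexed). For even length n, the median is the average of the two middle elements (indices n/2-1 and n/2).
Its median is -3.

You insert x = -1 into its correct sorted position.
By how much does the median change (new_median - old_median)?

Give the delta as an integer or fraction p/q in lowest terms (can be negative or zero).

Answer: 1/2

Derivation:
Old median = -3
After inserting x = -1: new sorted = [-12, -11, -3, -2, -1, 24]
New median = -5/2
Delta = -5/2 - -3 = 1/2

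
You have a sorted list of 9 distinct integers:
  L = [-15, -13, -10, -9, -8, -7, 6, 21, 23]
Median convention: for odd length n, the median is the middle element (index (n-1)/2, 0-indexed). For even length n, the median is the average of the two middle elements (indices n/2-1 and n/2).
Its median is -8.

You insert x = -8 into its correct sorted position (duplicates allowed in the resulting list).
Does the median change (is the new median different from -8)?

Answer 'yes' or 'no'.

Old median = -8
Insert x = -8
New median = -8
Changed? no

Answer: no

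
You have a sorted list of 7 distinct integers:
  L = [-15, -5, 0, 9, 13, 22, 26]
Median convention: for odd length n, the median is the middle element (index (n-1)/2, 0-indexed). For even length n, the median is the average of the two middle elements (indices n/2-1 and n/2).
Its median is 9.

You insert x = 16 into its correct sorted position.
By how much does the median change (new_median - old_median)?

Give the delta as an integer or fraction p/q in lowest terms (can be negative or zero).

Old median = 9
After inserting x = 16: new sorted = [-15, -5, 0, 9, 13, 16, 22, 26]
New median = 11
Delta = 11 - 9 = 2

Answer: 2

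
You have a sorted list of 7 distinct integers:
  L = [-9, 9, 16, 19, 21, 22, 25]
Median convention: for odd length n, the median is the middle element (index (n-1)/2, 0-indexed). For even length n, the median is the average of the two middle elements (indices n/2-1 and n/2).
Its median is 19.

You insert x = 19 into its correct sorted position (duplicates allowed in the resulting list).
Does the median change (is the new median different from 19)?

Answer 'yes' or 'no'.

Answer: no

Derivation:
Old median = 19
Insert x = 19
New median = 19
Changed? no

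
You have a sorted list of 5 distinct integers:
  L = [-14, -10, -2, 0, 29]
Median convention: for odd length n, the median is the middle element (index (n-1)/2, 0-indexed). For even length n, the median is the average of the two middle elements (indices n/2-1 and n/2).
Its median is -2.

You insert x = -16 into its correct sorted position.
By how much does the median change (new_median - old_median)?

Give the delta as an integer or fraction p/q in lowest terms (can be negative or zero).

Answer: -4

Derivation:
Old median = -2
After inserting x = -16: new sorted = [-16, -14, -10, -2, 0, 29]
New median = -6
Delta = -6 - -2 = -4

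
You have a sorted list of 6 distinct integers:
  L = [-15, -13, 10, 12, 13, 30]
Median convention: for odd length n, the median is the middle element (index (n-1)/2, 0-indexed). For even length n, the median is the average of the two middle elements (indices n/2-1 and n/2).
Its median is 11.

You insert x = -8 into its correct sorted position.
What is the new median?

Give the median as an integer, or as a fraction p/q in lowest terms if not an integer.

Old list (sorted, length 6): [-15, -13, 10, 12, 13, 30]
Old median = 11
Insert x = -8
Old length even (6). Middle pair: indices 2,3 = 10,12.
New length odd (7). New median = single middle element.
x = -8: 2 elements are < x, 4 elements are > x.
New sorted list: [-15, -13, -8, 10, 12, 13, 30]
New median = 10

Answer: 10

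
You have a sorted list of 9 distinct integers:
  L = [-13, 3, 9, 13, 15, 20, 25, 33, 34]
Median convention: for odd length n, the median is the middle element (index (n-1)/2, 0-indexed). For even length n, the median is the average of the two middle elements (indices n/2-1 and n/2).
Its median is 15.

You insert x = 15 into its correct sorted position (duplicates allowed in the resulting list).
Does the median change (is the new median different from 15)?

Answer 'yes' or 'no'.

Answer: no

Derivation:
Old median = 15
Insert x = 15
New median = 15
Changed? no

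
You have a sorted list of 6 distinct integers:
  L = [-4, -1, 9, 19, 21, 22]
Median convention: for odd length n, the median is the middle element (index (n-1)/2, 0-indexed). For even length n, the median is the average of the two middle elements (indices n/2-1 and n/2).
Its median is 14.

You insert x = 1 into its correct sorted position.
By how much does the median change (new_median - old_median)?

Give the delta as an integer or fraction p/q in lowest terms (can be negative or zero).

Answer: -5

Derivation:
Old median = 14
After inserting x = 1: new sorted = [-4, -1, 1, 9, 19, 21, 22]
New median = 9
Delta = 9 - 14 = -5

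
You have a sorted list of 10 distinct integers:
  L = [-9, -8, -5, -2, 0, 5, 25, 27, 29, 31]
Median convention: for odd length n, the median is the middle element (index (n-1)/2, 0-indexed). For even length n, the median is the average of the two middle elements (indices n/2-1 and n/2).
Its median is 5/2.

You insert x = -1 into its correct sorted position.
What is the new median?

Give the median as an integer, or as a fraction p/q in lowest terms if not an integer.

Answer: 0

Derivation:
Old list (sorted, length 10): [-9, -8, -5, -2, 0, 5, 25, 27, 29, 31]
Old median = 5/2
Insert x = -1
Old length even (10). Middle pair: indices 4,5 = 0,5.
New length odd (11). New median = single middle element.
x = -1: 4 elements are < x, 6 elements are > x.
New sorted list: [-9, -8, -5, -2, -1, 0, 5, 25, 27, 29, 31]
New median = 0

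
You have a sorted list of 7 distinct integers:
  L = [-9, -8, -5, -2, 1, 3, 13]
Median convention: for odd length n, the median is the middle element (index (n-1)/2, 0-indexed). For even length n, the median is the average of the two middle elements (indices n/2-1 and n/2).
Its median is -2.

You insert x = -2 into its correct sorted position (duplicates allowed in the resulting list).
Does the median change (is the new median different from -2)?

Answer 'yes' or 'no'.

Old median = -2
Insert x = -2
New median = -2
Changed? no

Answer: no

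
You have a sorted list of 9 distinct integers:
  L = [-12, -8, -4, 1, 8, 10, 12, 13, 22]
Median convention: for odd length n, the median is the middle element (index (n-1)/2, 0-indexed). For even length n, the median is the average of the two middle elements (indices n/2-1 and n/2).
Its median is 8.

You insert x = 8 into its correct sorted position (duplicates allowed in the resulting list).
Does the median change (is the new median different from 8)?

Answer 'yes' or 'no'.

Old median = 8
Insert x = 8
New median = 8
Changed? no

Answer: no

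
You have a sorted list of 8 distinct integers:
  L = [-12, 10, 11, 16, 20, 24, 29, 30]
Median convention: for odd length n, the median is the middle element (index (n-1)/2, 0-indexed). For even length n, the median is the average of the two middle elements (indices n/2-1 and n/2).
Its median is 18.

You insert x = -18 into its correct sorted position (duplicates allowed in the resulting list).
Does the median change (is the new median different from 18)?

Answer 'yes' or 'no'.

Answer: yes

Derivation:
Old median = 18
Insert x = -18
New median = 16
Changed? yes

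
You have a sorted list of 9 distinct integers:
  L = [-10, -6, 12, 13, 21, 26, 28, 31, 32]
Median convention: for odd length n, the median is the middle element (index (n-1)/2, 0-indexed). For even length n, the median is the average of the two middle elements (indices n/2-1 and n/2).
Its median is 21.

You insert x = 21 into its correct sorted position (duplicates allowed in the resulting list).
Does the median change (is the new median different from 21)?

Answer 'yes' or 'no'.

Old median = 21
Insert x = 21
New median = 21
Changed? no

Answer: no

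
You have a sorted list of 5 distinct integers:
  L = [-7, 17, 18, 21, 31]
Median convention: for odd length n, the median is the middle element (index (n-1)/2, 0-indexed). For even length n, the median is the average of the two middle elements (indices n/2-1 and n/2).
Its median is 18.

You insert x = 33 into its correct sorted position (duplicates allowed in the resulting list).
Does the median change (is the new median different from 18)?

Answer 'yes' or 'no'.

Answer: yes

Derivation:
Old median = 18
Insert x = 33
New median = 39/2
Changed? yes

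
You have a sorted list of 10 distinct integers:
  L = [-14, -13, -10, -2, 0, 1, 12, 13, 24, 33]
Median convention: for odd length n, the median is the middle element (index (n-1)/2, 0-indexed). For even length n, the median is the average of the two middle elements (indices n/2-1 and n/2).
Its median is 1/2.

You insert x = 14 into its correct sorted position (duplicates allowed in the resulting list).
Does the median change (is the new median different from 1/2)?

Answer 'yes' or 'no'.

Old median = 1/2
Insert x = 14
New median = 1
Changed? yes

Answer: yes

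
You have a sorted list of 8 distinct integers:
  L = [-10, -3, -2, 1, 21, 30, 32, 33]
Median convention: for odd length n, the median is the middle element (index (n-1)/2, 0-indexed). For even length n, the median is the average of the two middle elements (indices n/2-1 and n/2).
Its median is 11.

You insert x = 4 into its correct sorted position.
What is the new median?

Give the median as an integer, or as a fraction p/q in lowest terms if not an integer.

Answer: 4

Derivation:
Old list (sorted, length 8): [-10, -3, -2, 1, 21, 30, 32, 33]
Old median = 11
Insert x = 4
Old length even (8). Middle pair: indices 3,4 = 1,21.
New length odd (9). New median = single middle element.
x = 4: 4 elements are < x, 4 elements are > x.
New sorted list: [-10, -3, -2, 1, 4, 21, 30, 32, 33]
New median = 4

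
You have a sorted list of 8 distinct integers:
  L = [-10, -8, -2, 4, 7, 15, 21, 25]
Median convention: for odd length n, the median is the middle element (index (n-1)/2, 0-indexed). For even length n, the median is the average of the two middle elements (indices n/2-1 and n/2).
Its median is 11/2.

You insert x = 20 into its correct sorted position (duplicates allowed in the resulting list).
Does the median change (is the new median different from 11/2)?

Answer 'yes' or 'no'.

Old median = 11/2
Insert x = 20
New median = 7
Changed? yes

Answer: yes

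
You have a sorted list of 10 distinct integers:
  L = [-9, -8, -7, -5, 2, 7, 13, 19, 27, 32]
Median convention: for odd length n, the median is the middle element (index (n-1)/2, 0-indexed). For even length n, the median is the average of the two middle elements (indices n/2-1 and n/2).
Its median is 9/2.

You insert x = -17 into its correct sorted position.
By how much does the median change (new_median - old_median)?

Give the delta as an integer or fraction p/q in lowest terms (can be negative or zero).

Old median = 9/2
After inserting x = -17: new sorted = [-17, -9, -8, -7, -5, 2, 7, 13, 19, 27, 32]
New median = 2
Delta = 2 - 9/2 = -5/2

Answer: -5/2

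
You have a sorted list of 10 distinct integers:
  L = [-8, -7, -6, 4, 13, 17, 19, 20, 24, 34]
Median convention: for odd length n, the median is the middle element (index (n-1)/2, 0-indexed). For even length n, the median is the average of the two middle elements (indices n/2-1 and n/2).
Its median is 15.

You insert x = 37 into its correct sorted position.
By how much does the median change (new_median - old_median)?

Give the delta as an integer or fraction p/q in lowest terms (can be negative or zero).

Answer: 2

Derivation:
Old median = 15
After inserting x = 37: new sorted = [-8, -7, -6, 4, 13, 17, 19, 20, 24, 34, 37]
New median = 17
Delta = 17 - 15 = 2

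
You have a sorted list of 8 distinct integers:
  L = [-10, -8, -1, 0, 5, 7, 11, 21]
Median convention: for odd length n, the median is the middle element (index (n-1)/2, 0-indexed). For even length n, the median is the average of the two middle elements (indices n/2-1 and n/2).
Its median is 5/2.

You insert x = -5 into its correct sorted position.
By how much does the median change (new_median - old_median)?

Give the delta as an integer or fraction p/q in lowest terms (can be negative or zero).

Old median = 5/2
After inserting x = -5: new sorted = [-10, -8, -5, -1, 0, 5, 7, 11, 21]
New median = 0
Delta = 0 - 5/2 = -5/2

Answer: -5/2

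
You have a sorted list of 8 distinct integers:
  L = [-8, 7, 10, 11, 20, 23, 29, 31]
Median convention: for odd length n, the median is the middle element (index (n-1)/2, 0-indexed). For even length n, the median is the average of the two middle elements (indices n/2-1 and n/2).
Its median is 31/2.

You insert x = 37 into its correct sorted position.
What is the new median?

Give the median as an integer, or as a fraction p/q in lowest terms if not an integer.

Old list (sorted, length 8): [-8, 7, 10, 11, 20, 23, 29, 31]
Old median = 31/2
Insert x = 37
Old length even (8). Middle pair: indices 3,4 = 11,20.
New length odd (9). New median = single middle element.
x = 37: 8 elements are < x, 0 elements are > x.
New sorted list: [-8, 7, 10, 11, 20, 23, 29, 31, 37]
New median = 20

Answer: 20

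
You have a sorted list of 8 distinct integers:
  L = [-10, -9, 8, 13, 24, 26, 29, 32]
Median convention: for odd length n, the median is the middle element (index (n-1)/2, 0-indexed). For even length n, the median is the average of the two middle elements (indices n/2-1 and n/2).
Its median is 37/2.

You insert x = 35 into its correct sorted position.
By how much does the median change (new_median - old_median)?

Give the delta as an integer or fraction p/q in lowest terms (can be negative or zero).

Answer: 11/2

Derivation:
Old median = 37/2
After inserting x = 35: new sorted = [-10, -9, 8, 13, 24, 26, 29, 32, 35]
New median = 24
Delta = 24 - 37/2 = 11/2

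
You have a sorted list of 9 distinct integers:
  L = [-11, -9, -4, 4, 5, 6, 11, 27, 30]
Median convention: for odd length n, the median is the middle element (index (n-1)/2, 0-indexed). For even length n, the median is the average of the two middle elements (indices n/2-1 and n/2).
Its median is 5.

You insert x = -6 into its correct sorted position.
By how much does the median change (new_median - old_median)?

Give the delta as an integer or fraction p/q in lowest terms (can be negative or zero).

Answer: -1/2

Derivation:
Old median = 5
After inserting x = -6: new sorted = [-11, -9, -6, -4, 4, 5, 6, 11, 27, 30]
New median = 9/2
Delta = 9/2 - 5 = -1/2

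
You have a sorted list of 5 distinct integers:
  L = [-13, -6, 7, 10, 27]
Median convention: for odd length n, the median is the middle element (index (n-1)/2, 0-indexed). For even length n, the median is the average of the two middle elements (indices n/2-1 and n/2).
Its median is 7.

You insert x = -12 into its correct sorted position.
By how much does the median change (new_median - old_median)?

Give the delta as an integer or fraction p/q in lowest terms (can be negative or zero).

Old median = 7
After inserting x = -12: new sorted = [-13, -12, -6, 7, 10, 27]
New median = 1/2
Delta = 1/2 - 7 = -13/2

Answer: -13/2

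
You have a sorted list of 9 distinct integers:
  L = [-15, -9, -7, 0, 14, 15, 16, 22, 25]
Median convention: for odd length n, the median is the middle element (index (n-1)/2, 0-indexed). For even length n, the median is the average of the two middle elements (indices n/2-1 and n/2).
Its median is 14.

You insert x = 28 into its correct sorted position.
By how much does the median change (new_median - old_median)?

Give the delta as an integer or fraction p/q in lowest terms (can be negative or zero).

Answer: 1/2

Derivation:
Old median = 14
After inserting x = 28: new sorted = [-15, -9, -7, 0, 14, 15, 16, 22, 25, 28]
New median = 29/2
Delta = 29/2 - 14 = 1/2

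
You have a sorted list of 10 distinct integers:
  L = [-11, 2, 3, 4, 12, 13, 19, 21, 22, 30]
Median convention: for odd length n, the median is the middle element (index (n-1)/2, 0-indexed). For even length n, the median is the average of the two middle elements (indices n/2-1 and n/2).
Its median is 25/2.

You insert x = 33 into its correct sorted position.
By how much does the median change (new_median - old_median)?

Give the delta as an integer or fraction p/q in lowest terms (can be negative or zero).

Old median = 25/2
After inserting x = 33: new sorted = [-11, 2, 3, 4, 12, 13, 19, 21, 22, 30, 33]
New median = 13
Delta = 13 - 25/2 = 1/2

Answer: 1/2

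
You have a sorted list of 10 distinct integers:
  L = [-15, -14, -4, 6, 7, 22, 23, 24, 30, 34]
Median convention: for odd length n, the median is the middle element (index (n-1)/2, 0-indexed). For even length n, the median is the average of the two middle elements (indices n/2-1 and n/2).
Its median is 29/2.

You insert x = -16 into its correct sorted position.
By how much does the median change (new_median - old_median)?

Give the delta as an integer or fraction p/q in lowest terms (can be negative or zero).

Old median = 29/2
After inserting x = -16: new sorted = [-16, -15, -14, -4, 6, 7, 22, 23, 24, 30, 34]
New median = 7
Delta = 7 - 29/2 = -15/2

Answer: -15/2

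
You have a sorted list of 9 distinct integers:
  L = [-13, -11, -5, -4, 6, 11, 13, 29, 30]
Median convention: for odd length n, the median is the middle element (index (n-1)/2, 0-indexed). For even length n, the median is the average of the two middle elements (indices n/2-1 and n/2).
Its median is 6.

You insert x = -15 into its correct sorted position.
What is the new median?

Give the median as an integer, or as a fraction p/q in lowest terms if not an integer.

Answer: 1

Derivation:
Old list (sorted, length 9): [-13, -11, -5, -4, 6, 11, 13, 29, 30]
Old median = 6
Insert x = -15
Old length odd (9). Middle was index 4 = 6.
New length even (10). New median = avg of two middle elements.
x = -15: 0 elements are < x, 9 elements are > x.
New sorted list: [-15, -13, -11, -5, -4, 6, 11, 13, 29, 30]
New median = 1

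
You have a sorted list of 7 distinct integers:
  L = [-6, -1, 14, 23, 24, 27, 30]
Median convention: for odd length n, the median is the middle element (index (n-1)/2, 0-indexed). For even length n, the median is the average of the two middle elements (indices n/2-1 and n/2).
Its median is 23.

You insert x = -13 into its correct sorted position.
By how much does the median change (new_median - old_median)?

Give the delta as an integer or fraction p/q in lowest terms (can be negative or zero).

Answer: -9/2

Derivation:
Old median = 23
After inserting x = -13: new sorted = [-13, -6, -1, 14, 23, 24, 27, 30]
New median = 37/2
Delta = 37/2 - 23 = -9/2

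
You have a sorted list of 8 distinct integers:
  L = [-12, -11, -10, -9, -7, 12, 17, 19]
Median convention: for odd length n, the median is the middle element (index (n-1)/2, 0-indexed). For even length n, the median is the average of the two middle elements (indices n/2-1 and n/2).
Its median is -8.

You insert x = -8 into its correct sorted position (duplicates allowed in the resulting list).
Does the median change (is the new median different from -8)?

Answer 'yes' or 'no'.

Answer: no

Derivation:
Old median = -8
Insert x = -8
New median = -8
Changed? no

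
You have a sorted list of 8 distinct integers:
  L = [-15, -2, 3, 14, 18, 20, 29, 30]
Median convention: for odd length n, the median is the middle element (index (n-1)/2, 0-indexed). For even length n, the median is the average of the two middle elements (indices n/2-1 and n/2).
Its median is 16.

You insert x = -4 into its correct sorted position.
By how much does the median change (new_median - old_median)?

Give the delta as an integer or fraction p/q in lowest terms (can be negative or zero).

Old median = 16
After inserting x = -4: new sorted = [-15, -4, -2, 3, 14, 18, 20, 29, 30]
New median = 14
Delta = 14 - 16 = -2

Answer: -2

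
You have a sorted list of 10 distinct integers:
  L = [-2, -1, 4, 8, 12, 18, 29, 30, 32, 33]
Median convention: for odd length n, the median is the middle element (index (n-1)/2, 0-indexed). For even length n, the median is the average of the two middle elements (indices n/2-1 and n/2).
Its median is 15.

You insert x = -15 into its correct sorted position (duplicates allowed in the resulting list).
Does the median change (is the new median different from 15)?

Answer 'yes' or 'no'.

Old median = 15
Insert x = -15
New median = 12
Changed? yes

Answer: yes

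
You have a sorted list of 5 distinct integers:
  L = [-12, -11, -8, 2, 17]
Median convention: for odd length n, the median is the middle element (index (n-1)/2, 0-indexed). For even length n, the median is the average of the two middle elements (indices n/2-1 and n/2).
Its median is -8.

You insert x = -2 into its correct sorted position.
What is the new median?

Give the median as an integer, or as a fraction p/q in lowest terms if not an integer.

Old list (sorted, length 5): [-12, -11, -8, 2, 17]
Old median = -8
Insert x = -2
Old length odd (5). Middle was index 2 = -8.
New length even (6). New median = avg of two middle elements.
x = -2: 3 elements are < x, 2 elements are > x.
New sorted list: [-12, -11, -8, -2, 2, 17]
New median = -5

Answer: -5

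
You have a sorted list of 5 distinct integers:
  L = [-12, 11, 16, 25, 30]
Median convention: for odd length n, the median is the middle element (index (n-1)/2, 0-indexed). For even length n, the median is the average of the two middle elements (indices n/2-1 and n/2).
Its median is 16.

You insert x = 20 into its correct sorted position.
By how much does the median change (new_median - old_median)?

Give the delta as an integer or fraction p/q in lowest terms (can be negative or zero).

Old median = 16
After inserting x = 20: new sorted = [-12, 11, 16, 20, 25, 30]
New median = 18
Delta = 18 - 16 = 2

Answer: 2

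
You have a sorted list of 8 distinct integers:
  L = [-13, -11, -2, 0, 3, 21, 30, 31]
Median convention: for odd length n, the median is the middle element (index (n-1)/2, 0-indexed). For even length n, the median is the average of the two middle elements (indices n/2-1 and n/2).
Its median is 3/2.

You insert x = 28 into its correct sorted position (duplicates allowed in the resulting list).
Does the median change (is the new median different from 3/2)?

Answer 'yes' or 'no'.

Old median = 3/2
Insert x = 28
New median = 3
Changed? yes

Answer: yes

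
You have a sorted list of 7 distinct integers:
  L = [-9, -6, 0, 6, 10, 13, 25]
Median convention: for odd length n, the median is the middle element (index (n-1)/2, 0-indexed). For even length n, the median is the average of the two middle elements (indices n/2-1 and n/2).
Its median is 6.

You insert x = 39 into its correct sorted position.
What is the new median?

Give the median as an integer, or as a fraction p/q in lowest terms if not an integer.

Old list (sorted, length 7): [-9, -6, 0, 6, 10, 13, 25]
Old median = 6
Insert x = 39
Old length odd (7). Middle was index 3 = 6.
New length even (8). New median = avg of two middle elements.
x = 39: 7 elements are < x, 0 elements are > x.
New sorted list: [-9, -6, 0, 6, 10, 13, 25, 39]
New median = 8

Answer: 8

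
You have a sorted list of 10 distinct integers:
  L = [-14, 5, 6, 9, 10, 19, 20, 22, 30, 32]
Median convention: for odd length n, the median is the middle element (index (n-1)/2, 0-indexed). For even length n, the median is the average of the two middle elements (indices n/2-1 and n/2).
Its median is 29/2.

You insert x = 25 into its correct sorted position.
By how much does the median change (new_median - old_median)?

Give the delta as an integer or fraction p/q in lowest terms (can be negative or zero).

Answer: 9/2

Derivation:
Old median = 29/2
After inserting x = 25: new sorted = [-14, 5, 6, 9, 10, 19, 20, 22, 25, 30, 32]
New median = 19
Delta = 19 - 29/2 = 9/2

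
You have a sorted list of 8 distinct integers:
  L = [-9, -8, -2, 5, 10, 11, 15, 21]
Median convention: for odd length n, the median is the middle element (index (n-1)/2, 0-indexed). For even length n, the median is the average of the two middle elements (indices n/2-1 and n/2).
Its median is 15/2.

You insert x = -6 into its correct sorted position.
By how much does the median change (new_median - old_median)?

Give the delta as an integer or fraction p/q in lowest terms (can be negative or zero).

Answer: -5/2

Derivation:
Old median = 15/2
After inserting x = -6: new sorted = [-9, -8, -6, -2, 5, 10, 11, 15, 21]
New median = 5
Delta = 5 - 15/2 = -5/2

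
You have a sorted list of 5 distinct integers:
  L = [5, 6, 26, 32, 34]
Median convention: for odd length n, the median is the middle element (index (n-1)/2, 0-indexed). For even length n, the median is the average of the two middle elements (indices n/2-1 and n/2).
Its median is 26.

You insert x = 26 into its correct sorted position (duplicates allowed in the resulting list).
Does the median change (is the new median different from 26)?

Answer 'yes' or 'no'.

Answer: no

Derivation:
Old median = 26
Insert x = 26
New median = 26
Changed? no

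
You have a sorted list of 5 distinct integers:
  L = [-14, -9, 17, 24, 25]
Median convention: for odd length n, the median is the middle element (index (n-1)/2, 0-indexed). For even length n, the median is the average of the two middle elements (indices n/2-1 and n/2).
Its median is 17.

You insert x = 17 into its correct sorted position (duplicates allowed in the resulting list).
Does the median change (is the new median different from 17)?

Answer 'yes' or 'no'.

Answer: no

Derivation:
Old median = 17
Insert x = 17
New median = 17
Changed? no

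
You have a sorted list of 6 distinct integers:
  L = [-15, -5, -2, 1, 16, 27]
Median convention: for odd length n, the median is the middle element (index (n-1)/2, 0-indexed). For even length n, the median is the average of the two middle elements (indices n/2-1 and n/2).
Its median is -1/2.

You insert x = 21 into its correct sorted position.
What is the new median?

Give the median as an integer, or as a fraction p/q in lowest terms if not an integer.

Answer: 1

Derivation:
Old list (sorted, length 6): [-15, -5, -2, 1, 16, 27]
Old median = -1/2
Insert x = 21
Old length even (6). Middle pair: indices 2,3 = -2,1.
New length odd (7). New median = single middle element.
x = 21: 5 elements are < x, 1 elements are > x.
New sorted list: [-15, -5, -2, 1, 16, 21, 27]
New median = 1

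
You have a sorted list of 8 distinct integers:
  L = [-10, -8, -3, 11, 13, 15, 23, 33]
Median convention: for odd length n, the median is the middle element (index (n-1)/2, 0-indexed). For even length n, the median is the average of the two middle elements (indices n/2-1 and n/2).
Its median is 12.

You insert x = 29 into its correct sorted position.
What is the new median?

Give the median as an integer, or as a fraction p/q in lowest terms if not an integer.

Answer: 13

Derivation:
Old list (sorted, length 8): [-10, -8, -3, 11, 13, 15, 23, 33]
Old median = 12
Insert x = 29
Old length even (8). Middle pair: indices 3,4 = 11,13.
New length odd (9). New median = single middle element.
x = 29: 7 elements are < x, 1 elements are > x.
New sorted list: [-10, -8, -3, 11, 13, 15, 23, 29, 33]
New median = 13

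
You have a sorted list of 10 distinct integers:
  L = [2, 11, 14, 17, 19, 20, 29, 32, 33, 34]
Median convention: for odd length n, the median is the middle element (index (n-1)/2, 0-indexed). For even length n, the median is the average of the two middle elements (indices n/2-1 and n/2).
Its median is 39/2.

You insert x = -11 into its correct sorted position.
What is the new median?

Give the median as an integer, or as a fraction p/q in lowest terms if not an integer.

Answer: 19

Derivation:
Old list (sorted, length 10): [2, 11, 14, 17, 19, 20, 29, 32, 33, 34]
Old median = 39/2
Insert x = -11
Old length even (10). Middle pair: indices 4,5 = 19,20.
New length odd (11). New median = single middle element.
x = -11: 0 elements are < x, 10 elements are > x.
New sorted list: [-11, 2, 11, 14, 17, 19, 20, 29, 32, 33, 34]
New median = 19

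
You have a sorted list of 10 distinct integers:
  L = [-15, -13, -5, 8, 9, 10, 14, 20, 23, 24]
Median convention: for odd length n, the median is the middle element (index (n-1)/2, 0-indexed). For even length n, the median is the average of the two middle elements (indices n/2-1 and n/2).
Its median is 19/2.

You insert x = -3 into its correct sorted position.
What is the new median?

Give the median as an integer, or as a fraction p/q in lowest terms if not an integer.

Answer: 9

Derivation:
Old list (sorted, length 10): [-15, -13, -5, 8, 9, 10, 14, 20, 23, 24]
Old median = 19/2
Insert x = -3
Old length even (10). Middle pair: indices 4,5 = 9,10.
New length odd (11). New median = single middle element.
x = -3: 3 elements are < x, 7 elements are > x.
New sorted list: [-15, -13, -5, -3, 8, 9, 10, 14, 20, 23, 24]
New median = 9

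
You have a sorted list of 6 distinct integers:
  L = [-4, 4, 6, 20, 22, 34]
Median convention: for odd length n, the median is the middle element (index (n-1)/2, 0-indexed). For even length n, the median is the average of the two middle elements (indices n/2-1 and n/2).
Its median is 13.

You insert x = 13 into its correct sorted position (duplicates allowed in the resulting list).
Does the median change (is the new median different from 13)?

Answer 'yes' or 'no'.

Old median = 13
Insert x = 13
New median = 13
Changed? no

Answer: no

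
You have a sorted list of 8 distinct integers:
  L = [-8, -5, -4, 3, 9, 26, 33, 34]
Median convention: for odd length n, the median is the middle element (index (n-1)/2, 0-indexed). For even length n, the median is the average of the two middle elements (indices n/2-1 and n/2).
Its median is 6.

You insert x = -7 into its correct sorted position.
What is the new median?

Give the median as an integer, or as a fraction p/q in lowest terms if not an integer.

Old list (sorted, length 8): [-8, -5, -4, 3, 9, 26, 33, 34]
Old median = 6
Insert x = -7
Old length even (8). Middle pair: indices 3,4 = 3,9.
New length odd (9). New median = single middle element.
x = -7: 1 elements are < x, 7 elements are > x.
New sorted list: [-8, -7, -5, -4, 3, 9, 26, 33, 34]
New median = 3

Answer: 3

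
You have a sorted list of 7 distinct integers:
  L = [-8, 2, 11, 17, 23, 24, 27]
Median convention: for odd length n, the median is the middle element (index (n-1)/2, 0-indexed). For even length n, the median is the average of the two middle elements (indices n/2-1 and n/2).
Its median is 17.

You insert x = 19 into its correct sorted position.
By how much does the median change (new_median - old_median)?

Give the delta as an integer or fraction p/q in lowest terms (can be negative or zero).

Answer: 1

Derivation:
Old median = 17
After inserting x = 19: new sorted = [-8, 2, 11, 17, 19, 23, 24, 27]
New median = 18
Delta = 18 - 17 = 1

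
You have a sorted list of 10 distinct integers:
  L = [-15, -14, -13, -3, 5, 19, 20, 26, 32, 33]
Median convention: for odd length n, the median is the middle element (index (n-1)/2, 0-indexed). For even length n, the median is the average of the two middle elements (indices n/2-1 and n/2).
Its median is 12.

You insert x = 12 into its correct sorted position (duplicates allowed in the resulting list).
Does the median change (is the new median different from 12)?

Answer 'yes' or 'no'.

Old median = 12
Insert x = 12
New median = 12
Changed? no

Answer: no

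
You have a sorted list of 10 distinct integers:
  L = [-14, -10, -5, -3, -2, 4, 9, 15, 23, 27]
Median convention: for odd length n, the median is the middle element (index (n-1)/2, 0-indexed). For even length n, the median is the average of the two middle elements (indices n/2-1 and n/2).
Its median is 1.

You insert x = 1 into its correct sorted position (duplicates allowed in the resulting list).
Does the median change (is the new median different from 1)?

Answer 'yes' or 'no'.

Old median = 1
Insert x = 1
New median = 1
Changed? no

Answer: no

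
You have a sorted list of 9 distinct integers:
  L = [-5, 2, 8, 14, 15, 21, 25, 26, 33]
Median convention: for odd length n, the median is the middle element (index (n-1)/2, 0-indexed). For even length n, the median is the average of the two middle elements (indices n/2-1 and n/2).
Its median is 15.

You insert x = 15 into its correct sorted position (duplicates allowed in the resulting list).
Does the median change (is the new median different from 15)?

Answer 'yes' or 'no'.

Old median = 15
Insert x = 15
New median = 15
Changed? no

Answer: no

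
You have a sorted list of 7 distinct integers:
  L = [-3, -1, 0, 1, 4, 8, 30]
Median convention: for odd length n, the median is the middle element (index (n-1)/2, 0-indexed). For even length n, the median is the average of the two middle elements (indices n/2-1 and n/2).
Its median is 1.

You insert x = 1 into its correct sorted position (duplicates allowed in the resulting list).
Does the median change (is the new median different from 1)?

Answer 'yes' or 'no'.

Answer: no

Derivation:
Old median = 1
Insert x = 1
New median = 1
Changed? no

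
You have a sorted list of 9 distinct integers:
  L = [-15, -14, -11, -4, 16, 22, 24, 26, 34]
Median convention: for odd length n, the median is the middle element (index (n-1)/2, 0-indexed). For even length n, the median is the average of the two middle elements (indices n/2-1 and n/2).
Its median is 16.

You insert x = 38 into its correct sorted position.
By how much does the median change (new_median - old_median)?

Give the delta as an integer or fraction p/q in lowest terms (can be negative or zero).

Old median = 16
After inserting x = 38: new sorted = [-15, -14, -11, -4, 16, 22, 24, 26, 34, 38]
New median = 19
Delta = 19 - 16 = 3

Answer: 3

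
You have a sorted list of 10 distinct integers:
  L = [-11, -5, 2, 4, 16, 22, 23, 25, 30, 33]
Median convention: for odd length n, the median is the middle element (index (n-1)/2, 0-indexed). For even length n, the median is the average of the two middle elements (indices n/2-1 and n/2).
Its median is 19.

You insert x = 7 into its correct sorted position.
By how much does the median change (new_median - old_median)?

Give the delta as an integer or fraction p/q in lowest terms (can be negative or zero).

Answer: -3

Derivation:
Old median = 19
After inserting x = 7: new sorted = [-11, -5, 2, 4, 7, 16, 22, 23, 25, 30, 33]
New median = 16
Delta = 16 - 19 = -3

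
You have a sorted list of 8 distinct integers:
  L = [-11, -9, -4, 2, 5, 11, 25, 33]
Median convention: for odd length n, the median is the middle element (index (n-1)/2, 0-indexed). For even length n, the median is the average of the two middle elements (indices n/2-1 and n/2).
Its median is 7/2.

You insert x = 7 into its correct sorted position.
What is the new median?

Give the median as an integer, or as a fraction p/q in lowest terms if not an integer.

Answer: 5

Derivation:
Old list (sorted, length 8): [-11, -9, -4, 2, 5, 11, 25, 33]
Old median = 7/2
Insert x = 7
Old length even (8). Middle pair: indices 3,4 = 2,5.
New length odd (9). New median = single middle element.
x = 7: 5 elements are < x, 3 elements are > x.
New sorted list: [-11, -9, -4, 2, 5, 7, 11, 25, 33]
New median = 5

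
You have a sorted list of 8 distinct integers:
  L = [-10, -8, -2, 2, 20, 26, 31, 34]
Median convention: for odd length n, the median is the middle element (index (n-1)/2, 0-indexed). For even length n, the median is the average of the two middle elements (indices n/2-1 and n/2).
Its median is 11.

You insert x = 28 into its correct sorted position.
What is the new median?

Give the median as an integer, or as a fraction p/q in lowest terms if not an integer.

Answer: 20

Derivation:
Old list (sorted, length 8): [-10, -8, -2, 2, 20, 26, 31, 34]
Old median = 11
Insert x = 28
Old length even (8). Middle pair: indices 3,4 = 2,20.
New length odd (9). New median = single middle element.
x = 28: 6 elements are < x, 2 elements are > x.
New sorted list: [-10, -8, -2, 2, 20, 26, 28, 31, 34]
New median = 20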